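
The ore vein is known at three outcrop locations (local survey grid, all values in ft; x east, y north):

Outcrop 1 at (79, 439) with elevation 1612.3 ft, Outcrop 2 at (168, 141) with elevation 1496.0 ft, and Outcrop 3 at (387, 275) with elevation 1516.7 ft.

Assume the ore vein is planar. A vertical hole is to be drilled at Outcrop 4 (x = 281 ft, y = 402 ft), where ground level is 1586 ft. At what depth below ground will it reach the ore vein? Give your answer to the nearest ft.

11 ft

Let the plane be z = a·x + b·y + c.
Outcrop 2−Outcrop 1: 89a − 298b = −116.3;  Outcrop 3−Outcrop 1: 308a − 164b = −95.6.
Solving gives a = −0.12198, b = 0.35384.
Then c = 1612.3 − a·79 − b·439 = 1466.60.
At (281, 402): z_contact = −34.3 + 142.2 + 1466.60 = 1574.6 ft.
Depth below ground = 1586 − 1574.6 = 11 ft.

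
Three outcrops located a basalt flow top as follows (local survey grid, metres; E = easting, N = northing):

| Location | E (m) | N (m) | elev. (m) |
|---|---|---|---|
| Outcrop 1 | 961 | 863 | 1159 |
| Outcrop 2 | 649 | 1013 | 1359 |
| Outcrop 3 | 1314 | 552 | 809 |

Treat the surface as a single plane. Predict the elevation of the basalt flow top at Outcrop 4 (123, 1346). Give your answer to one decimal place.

Two edge vectors: Outcrop 1→Outcrop 2 = (-312, 150, 200), Outcrop 1→Outcrop 3 = (353, -311, -350).
Normal n = (Outcrop 1→Outcrop 2) × (Outcrop 1→Outcrop 3) = (9700, -38600, 44082).
So ∂z/∂E = −n_x/n_z = −0.220044 and ∂z/∂N = −n_y/n_z = 0.875641.
Intercept c from Outcrop 1: 1159 + 211.46 − 755.68 = 614.78.
At (123, 1346): z = −27.1 + 1178.6 + 614.78 = 1766.3 m.

1766.3 m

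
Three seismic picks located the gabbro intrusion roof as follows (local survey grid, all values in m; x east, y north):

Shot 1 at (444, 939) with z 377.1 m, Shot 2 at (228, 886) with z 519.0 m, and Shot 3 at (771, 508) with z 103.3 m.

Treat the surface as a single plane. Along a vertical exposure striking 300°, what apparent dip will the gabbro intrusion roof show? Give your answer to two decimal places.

Let the plane be z = a·x + b·y + c.
Shot 2−Shot 1: −216a − 53b = 141.9;  Shot 3−Shot 1: 327a − 431b = −273.8.
Solving gives a = −0.68525, b = 0.11537.
Unit vector along 300° is (sin 300°, cos 300°) = (-0.8660, 0.5000).
Slope in that direction = a·(-0.8660) + b·(0.5000) = 0.65113.
Apparent dip = arctan|0.65113| = 33.07° (true dip is 34.8°, so apparent ≤ true as expected).

33.07°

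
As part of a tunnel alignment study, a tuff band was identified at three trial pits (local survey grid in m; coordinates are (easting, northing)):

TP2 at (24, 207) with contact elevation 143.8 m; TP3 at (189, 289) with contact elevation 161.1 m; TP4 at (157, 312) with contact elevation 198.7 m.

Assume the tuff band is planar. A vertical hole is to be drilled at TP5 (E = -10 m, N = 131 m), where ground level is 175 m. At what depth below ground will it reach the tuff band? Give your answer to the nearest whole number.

97 m

Let the plane be z = a·E + b·N + c.
TP3−TP2: 165a + 82b = 17.3;  TP4−TP2: 133a + 105b = 54.9.
Solving gives a = −0.41834, b = 1.05275.
Then c = 143.8 − a·24 − b·207 = −64.08.
At (-10, 131): z_contact = 4.2 + 137.9 − 64.08 = 78.0 m.
Depth below ground = 175 − 78.0 = 97 m.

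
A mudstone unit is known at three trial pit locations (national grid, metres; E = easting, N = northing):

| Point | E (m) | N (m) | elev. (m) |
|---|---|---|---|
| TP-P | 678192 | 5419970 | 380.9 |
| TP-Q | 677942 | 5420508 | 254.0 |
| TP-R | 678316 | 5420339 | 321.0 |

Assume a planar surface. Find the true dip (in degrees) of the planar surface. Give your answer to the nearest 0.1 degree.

12.1°

Let the plane be z = a·E + b·N + c.
TP-Q−TP-P: −250a + 538b = −126.9;  TP-R−TP-P: 124a + 369b = −59.9.
Solving gives a = 0.09185, b = −0.19319.
Gradient magnitude |∇z| = √(a² + b²) = √(0.00844 + 0.03732) = 0.21392.
True dip = arctan(0.21392) = 12.1°, dipping toward NNW (azimuth ≈ 335°).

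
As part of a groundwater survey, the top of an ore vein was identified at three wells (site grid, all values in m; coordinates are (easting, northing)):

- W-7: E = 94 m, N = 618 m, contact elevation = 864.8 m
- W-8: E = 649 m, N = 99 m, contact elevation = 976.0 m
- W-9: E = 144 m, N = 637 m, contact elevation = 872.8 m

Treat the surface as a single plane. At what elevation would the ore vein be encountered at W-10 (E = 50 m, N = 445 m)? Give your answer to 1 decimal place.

862.6 m

Two edge vectors: W-7→W-8 = (555, -519, 111.2), W-7→W-9 = (50, 19, 8).
Normal n = (W-7→W-8) × (W-7→W-9) = (-6264.8, 1120, 36495).
So ∂z/∂E = −n_x/n_z = 0.17166 and ∂z/∂N = −n_y/n_z = −0.03069.
Intercept c from W-7: 864.8 − 16.14 + 18.97 = 867.63.
At (50, 445): z = 8.6 − 13.7 + 867.63 = 862.6 m.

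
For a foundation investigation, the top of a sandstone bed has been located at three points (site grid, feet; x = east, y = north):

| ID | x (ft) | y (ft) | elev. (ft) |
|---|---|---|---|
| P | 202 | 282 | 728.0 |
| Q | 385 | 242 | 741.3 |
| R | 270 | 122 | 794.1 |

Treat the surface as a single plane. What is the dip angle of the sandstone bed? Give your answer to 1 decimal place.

22.9°

Two edge vectors: P→Q = (183, -40, 13.3), P→R = (68, -160, 66.1).
Normal n = (P→Q) × (P→R) = (-516, -11191.9, -26560).
So ∂z/∂x = −n_x/n_z = −0.01943 and ∂z/∂y = −n_y/n_z = −0.42138.
Gradient magnitude |∇z| = √(a² + b²) = √(0.00038 + 0.17756) = 0.42183.
True dip = arctan(0.42183) = 22.9°, dipping toward N (azimuth ≈ 003°).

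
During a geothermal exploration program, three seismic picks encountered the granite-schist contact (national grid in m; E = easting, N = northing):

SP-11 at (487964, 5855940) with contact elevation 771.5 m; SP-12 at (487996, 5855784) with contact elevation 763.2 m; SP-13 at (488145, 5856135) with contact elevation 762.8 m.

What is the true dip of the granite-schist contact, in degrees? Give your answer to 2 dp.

Let the plane be z = a·E + b·N + c.
SP-12−SP-11: 32a − 156b = −8.3;  SP-13−SP-11: 181a + 195b = −8.7.
Solving gives a = −0.08631, b = 0.03550.
Gradient magnitude |∇z| = √(a² + b²) = √(0.00745 + 0.00126) = 0.09333.
True dip = arctan(0.09333) = 5.33°, dipping toward ESE (azimuth ≈ 112°).

5.33°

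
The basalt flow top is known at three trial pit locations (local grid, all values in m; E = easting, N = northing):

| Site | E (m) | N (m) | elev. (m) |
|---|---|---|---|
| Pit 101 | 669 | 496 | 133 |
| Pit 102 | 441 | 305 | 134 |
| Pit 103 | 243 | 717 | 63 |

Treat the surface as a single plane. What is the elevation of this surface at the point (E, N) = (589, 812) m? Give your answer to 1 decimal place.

85.7 m

Let the plane be z = a·E + b·N + c.
Pit 102−Pit 101: −228a − 191b = 1;  Pit 103−Pit 101: −426a + 221b = −70.
Solving gives a = 0.09980, b = −0.12437.
Then c = 133 − a·669 − b·496 = 127.92.
At (589, 812): z = 58.8 − 101.0 + 127.92 = 85.7 m.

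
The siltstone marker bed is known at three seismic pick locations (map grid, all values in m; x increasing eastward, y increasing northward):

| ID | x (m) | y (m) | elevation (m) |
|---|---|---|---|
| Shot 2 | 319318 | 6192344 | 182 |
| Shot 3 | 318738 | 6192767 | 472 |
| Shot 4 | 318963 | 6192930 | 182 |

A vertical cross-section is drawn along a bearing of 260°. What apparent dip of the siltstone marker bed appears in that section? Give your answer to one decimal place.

Two edge vectors: Shot 2→Shot 3 = (-580, 423, 290), Shot 2→Shot 4 = (-355, 586, 0).
Normal n = (Shot 2→Shot 3) × (Shot 2→Shot 4) = (-169940, -102950, -189715).
So ∂z/∂x = −n_x/n_z = −0.89576 and ∂z/∂y = −n_y/n_z = −0.54266.
Unit vector along 260° is (sin 260°, cos 260°) = (-0.9848, -0.1736).
Slope in that direction = a·(-0.9848) + b·(-0.1736) = 0.97639.
Apparent dip = arctan|0.97639| = 44.3° (true dip is 46.3°, so apparent ≤ true as expected).

44.3°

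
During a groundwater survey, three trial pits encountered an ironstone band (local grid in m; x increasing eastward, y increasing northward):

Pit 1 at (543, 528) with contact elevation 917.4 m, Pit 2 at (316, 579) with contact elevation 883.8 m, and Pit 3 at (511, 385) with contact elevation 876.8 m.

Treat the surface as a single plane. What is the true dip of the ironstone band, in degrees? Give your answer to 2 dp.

Two edge vectors: Pit 1→Pit 2 = (-227, 51, -33.6), Pit 1→Pit 3 = (-32, -143, -40.6).
Normal n = (Pit 1→Pit 2) × (Pit 1→Pit 3) = (-6875.4, -8141, 34093).
So ∂z/∂x = −n_x/n_z = 0.20167 and ∂z/∂y = −n_y/n_z = 0.23879.
Gradient magnitude |∇z| = √(a² + b²) = √(0.04067 + 0.05702) = 0.31255.
True dip = arctan(0.31255) = 17.36°, dipping toward SW (azimuth ≈ 220°).

17.36°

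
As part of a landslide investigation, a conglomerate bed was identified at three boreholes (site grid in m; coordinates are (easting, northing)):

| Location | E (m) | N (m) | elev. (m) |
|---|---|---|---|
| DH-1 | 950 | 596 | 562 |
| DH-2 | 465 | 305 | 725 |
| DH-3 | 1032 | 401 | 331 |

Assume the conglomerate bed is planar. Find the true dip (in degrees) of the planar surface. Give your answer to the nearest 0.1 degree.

49.7°

Two edge vectors: DH-1→DH-2 = (-485, -291, 163), DH-1→DH-3 = (82, -195, -231).
Normal n = (DH-1→DH-2) × (DH-1→DH-3) = (99006, -98669, 118437).
So ∂z/∂E = −n_x/n_z = −0.83594 and ∂z/∂N = −n_y/n_z = 0.83309.
Gradient magnitude |∇z| = √(a² + b²) = √(0.69879 + 0.69404) = 1.18018.
True dip = arctan(1.18018) = 49.7°, dipping toward SE (azimuth ≈ 135°).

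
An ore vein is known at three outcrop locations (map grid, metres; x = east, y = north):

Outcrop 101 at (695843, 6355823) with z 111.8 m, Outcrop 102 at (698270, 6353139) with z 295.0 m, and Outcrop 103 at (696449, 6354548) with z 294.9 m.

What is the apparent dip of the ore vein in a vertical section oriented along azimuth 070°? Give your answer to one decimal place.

13.6°

Two edge vectors: Outcrop 101→Outcrop 102 = (2427, -2684, 183.2), Outcrop 101→Outcrop 103 = (606, -1275, 183.1).
Normal n = (Outcrop 101→Outcrop 102) × (Outcrop 101→Outcrop 103) = (-257860.4, -333364.5, -1467921).
So ∂z/∂x = −n_x/n_z = −0.17566 and ∂z/∂y = −n_y/n_z = −0.22710.
Unit vector along 070° is (sin 70°, cos 70°) = (0.9397, 0.3420).
Slope in that direction = a·(0.9397) + b·(0.3420) = −0.24274.
Apparent dip = arctan|0.24274| = 13.6° (true dip is 16.0°, so apparent ≤ true as expected).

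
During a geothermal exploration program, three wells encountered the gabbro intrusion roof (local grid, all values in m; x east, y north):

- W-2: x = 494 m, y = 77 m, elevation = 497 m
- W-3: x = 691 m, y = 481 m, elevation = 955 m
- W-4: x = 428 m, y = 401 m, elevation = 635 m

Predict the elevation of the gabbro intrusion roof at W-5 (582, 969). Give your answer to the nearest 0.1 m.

1153.0 m

Two edge vectors: W-2→W-3 = (197, 404, 458), W-2→W-4 = (-66, 324, 138).
Normal n = (W-2→W-3) × (W-2→W-4) = (-92640, -57414, 90492).
So ∂z/∂x = −n_x/n_z = 1.02374 and ∂z/∂y = −n_y/n_z = 0.63446.
Intercept c from W-2: 497 − 505.73 − 48.85 = −57.58.
At (582, 969): z = 595.8 + 614.8 − 57.58 = 1153.0 m.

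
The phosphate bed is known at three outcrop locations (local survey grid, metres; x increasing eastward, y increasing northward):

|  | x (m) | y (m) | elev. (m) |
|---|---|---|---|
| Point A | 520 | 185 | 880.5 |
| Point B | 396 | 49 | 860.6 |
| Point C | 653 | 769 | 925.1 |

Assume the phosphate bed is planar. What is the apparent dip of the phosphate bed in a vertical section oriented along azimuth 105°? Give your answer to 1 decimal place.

4.9°

Let the plane be z = a·x + b·y + c.
Point B−Point A: −124a − 136b = −19.9;  Point C−Point A: 133a + 584b = 44.6.
Solving gives a = 0.10227, b = 0.05308.
Unit vector along 105° is (sin 105°, cos 105°) = (0.9659, -0.2588).
Slope in that direction = a·(0.9659) + b·(-0.2588) = 0.08505.
Apparent dip = arctan|0.08505| = 4.9° (true dip is 6.6°, so apparent ≤ true as expected).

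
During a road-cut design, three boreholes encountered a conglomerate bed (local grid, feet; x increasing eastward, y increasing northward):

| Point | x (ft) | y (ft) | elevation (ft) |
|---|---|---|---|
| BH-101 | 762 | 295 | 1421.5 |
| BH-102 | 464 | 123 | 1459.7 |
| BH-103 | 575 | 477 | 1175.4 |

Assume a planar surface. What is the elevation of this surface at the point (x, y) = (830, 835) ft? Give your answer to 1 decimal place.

Two edge vectors: BH-101→BH-102 = (-298, -172, 38.2), BH-101→BH-103 = (-187, 182, -246.1).
Normal n = (BH-101→BH-102) × (BH-101→BH-103) = (35376.8, -80481.2, -86400).
So ∂z/∂x = −n_x/n_z = 0.40945 and ∂z/∂y = −n_y/n_z = −0.93150.
Intercept c from BH-101: 1421.5 − 312.00 + 274.79 = 1384.29.
At (830, 835): z = 339.8 − 777.8 + 1384.29 = 946.3 ft.

946.3 ft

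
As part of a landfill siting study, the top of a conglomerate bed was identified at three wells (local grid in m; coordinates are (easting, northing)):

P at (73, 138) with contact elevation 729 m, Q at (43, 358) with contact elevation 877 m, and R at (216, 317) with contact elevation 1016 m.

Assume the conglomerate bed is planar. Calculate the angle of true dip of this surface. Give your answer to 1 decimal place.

52.0°

Two edge vectors: P→Q = (-30, 220, 148), P→R = (143, 179, 287).
Normal n = (P→Q) × (P→R) = (36648, 29774, -36830).
So ∂z/∂E = −n_x/n_z = 0.99506 and ∂z/∂N = −n_y/n_z = 0.80842.
Gradient magnitude |∇z| = √(a² + b²) = √(0.99014 + 0.65354) = 1.28206.
True dip = arctan(1.28206) = 52.0°, dipping toward SW (azimuth ≈ 231°).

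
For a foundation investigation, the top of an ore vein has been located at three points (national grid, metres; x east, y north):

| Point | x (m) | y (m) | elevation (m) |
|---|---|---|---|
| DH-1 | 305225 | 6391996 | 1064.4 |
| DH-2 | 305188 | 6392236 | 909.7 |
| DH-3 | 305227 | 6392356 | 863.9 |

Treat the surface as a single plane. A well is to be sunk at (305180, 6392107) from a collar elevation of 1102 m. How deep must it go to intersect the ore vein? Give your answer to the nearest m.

Two edge vectors: DH-1→DH-2 = (-37, 240, -154.7), DH-1→DH-3 = (2, 360, -200.5).
Normal n = (DH-1→DH-2) × (DH-1→DH-3) = (7572, -7727.9, -13800).
So ∂z/∂x = −n_x/n_z = 0.54869565 and ∂z/∂y = −n_y/n_z = −0.55999275.
Intercept c from DH-1: 1064.4 − 167475.63 + 3579471.44 = 3413060.21.
At (305180, 6392107): z_contact = 167450.9 − 3579533.6 + 3413060.21 = 977.5 m.
Depth below ground = 1102 − 977.5 = 124 m.

124 m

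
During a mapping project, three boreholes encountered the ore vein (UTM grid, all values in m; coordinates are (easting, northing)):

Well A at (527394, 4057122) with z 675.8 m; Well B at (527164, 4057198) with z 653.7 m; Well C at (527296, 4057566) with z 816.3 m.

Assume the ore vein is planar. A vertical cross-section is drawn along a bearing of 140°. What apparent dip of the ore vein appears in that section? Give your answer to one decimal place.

8.0°

Let the plane be z = a·E + b·N + c.
Well B−Well A: −230a + 76b = −22.1;  Well C−Well A: −98a + 444b = 140.5.
Solving gives a = 0.21644, b = 0.36421.
Unit vector along 140° is (sin 140°, cos 140°) = (0.6428, -0.7660).
Slope in that direction = a·(0.6428) + b·(-0.7660) = −0.13988.
Apparent dip = arctan|0.13988| = 8.0° (true dip is 23.0°, so apparent ≤ true as expected).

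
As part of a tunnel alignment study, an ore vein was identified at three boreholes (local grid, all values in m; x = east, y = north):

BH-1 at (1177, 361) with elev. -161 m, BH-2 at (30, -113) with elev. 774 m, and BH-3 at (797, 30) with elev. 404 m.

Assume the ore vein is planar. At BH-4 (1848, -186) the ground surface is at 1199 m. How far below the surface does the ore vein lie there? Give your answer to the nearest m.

698 m

Two edge vectors: BH-1→BH-2 = (-1147, -474, 935), BH-1→BH-3 = (-380, -331, 565).
Normal n = (BH-1→BH-2) × (BH-1→BH-3) = (41675, 292755, 199537).
So ∂z/∂x = −n_x/n_z = −0.20886 and ∂z/∂y = −n_y/n_z = −1.46717.
Intercept c from BH-1: -161 + 245.83 + 529.65 = 614.48.
At (1848, -186): z_contact = −386.0 + 272.9 + 614.48 = 501.4 m.
Depth below ground = 1199 − 501.4 = 698 m.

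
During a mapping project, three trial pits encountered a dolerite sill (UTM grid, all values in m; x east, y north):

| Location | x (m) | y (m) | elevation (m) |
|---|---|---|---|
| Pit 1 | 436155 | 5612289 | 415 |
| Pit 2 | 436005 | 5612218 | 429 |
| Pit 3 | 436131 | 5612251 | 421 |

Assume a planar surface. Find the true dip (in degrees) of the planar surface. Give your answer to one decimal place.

Two edge vectors: Pit 1→Pit 2 = (-150, -71, 14), Pit 1→Pit 3 = (-24, -38, 6).
Normal n = (Pit 1→Pit 2) × (Pit 1→Pit 3) = (106, 564, 3996).
So ∂z/∂x = −n_x/n_z = −0.02653 and ∂z/∂y = −n_y/n_z = −0.14114.
Gradient magnitude |∇z| = √(a² + b²) = √(0.00070 + 0.01992) = 0.14361.
True dip = arctan(0.14361) = 8.2°, dipping toward N (azimuth ≈ 011°).

8.2°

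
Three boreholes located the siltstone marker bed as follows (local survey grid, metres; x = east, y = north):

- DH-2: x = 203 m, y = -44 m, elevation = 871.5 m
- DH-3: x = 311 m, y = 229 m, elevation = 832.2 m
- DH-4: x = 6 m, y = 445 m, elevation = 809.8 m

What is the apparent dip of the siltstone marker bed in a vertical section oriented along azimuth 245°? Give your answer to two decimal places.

4.42°

Two edge vectors: DH-2→DH-3 = (108, 273, -39.3), DH-2→DH-4 = (-197, 489, -61.7).
Normal n = (DH-2→DH-3) × (DH-2→DH-4) = (2373.6, 14405.7, 106593).
So ∂z/∂x = −n_x/n_z = −0.02227 and ∂z/∂y = −n_y/n_z = −0.13515.
Unit vector along 245° is (sin 245°, cos 245°) = (-0.9063, -0.4226).
Slope in that direction = a·(-0.9063) + b·(-0.4226) = 0.07730.
Apparent dip = arctan|0.07730| = 4.42° (true dip is 7.8°, so apparent ≤ true as expected).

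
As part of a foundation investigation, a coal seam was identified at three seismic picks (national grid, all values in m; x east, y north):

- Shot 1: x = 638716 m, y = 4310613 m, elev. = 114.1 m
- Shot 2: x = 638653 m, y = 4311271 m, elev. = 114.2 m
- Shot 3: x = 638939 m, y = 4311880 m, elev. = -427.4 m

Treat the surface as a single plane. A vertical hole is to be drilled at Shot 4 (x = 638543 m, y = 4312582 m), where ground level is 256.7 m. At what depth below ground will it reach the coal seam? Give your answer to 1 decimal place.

Let the plane be z = a·x + b·y + c.
Shot 2−Shot 1: −63a + 658b = 0.1;  Shot 3−Shot 1: 223a + 1267b = −541.5.
Solving gives a = −1.573276688, b = −0.150480899.
Then c = 114.1 − a·638716 − b·4310613 = 1653656.01.
At (638543, 4312582): z_contact = −1004604.82 − 648961.21 + 1653656.01 = 89.98 m.
Depth below ground = 256.7 − 89.98 = 166.7 m.

166.7 m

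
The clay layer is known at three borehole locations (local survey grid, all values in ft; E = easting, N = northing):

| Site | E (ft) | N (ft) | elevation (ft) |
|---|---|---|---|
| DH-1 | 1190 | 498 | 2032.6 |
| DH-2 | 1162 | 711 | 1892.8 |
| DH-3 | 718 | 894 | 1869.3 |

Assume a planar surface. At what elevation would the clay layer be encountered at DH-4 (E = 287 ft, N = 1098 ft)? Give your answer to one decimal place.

Two edge vectors: DH-1→DH-2 = (-28, 213, -139.8), DH-1→DH-3 = (-472, 396, -163.3).
Normal n = (DH-1→DH-2) × (DH-1→DH-3) = (20577.9, 61413.2, 89448).
So ∂z/∂E = −n_x/n_z = −0.230054 and ∂z/∂N = −n_y/n_z = −0.686580.
Intercept c from DH-1: 2032.6 + 273.76 + 341.92 = 2648.28.
At (287, 1098): z = −66.0 − 753.9 + 2648.28 = 1828.4 ft.

1828.4 ft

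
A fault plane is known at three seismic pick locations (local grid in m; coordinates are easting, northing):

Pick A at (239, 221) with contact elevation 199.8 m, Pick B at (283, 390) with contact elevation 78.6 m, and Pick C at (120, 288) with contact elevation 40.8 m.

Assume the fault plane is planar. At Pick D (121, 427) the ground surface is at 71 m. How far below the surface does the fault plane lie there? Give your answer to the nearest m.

Let the plane be z = a·easting + b·northing + c.
Pick B−Pick A: 44a + 169b = −121.2;  Pick C−Pick A: −119a + 67b = −159.
Solving gives a = 0.81316, b = −0.92887.
Then c = 199.8 − a·239 − b·221 = 210.74.
At (121, 427): z_contact = 98.4 − 396.6 + 210.74 = -87.5 m.
Depth below ground = 71 − (-87.5) = 158 m.

158 m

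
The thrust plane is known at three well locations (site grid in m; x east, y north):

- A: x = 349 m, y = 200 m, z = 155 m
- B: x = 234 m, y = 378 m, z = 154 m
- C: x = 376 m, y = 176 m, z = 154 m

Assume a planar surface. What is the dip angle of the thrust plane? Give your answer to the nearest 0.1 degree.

Two edge vectors: A→B = (-115, 178, -1), A→C = (27, -24, -1).
Normal n = (A→B) × (A→C) = (-202, -142, -2046).
So ∂z/∂x = −n_x/n_z = −0.09873 and ∂z/∂y = −n_y/n_z = −0.06940.
Gradient magnitude |∇z| = √(a² + b²) = √(0.00975 + 0.00482) = 0.12068.
True dip = arctan(0.12068) = 6.9°, dipping toward NE (azimuth ≈ 055°).

6.9°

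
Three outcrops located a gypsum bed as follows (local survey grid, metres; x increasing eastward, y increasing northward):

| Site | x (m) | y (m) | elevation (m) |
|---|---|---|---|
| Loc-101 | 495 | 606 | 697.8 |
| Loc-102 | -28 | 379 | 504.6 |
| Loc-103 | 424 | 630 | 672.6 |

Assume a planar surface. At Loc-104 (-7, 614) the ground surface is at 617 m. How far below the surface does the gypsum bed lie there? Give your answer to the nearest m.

100 m

Let the plane be z = a·x + b·y + c.
Loc-102−Loc-101: −523a − 227b = −193.2;  Loc-103−Loc-101: −71a + 24b = −25.2.
Solving gives a = 0.36127, b = 0.01875.
Then c = 697.8 − a·495 − b·606 = 507.61.
At (-7, 614): z_contact = −2.5 + 11.5 + 507.61 = 516.6 m.
Depth below ground = 617 − 516.6 = 100 m.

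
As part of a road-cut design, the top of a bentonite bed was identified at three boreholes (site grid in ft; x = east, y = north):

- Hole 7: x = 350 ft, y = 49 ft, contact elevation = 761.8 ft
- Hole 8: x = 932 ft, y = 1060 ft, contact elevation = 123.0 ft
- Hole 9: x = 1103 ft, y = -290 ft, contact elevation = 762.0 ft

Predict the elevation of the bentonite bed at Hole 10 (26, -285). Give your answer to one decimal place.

Let the plane be z = a·x + b·y + c.
Hole 8−Hole 7: 582a + 1011b = −638.8;  Hole 9−Hole 7: 753a − 339b = 0.2.
Solving gives a = −0.225699, b = −0.501922.
Then c = 761.8 − a·350 − b·49 = 865.39.
At (26, -285): z = −5.9 + 143.0 + 865.39 = 1002.6 ft.

1002.6 ft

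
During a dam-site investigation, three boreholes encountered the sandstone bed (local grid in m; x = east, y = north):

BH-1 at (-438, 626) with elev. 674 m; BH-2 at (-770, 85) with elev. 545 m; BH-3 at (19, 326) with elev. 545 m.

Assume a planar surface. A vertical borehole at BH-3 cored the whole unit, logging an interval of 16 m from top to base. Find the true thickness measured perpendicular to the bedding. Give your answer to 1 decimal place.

Two edge vectors: BH-1→BH-2 = (-332, -541, -129), BH-1→BH-3 = (457, -300, -129).
Normal n = (BH-1→BH-2) × (BH-1→BH-3) = (31089, -101781, 346837).
So ∂z/∂x = −n_x/n_z = −0.08964 and ∂z/∂y = −n_y/n_z = 0.29345.
|∇z| = √(a²+b²) = 0.30684, so dip δ = arctan(0.30684) = 17.06°.
True thickness = vertical thickness × cos δ = 16 × cos 17.06° = 15.3 m.

15.3 m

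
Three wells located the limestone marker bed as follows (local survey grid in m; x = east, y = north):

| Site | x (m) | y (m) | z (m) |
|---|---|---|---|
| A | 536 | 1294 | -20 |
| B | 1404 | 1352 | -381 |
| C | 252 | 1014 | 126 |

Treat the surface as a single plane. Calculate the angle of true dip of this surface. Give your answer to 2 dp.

22.90°

Let the plane be z = a·x + b·y + c.
B−A: 868a + 58b = −361;  C−A: −284a − 280b = 146.
Solving gives a = −0.40876, b = −0.10683.
Gradient magnitude |∇z| = √(a² + b²) = √(0.16708 + 0.01141) = 0.42249.
True dip = arctan(0.42249) = 22.90°, dipping toward ENE (azimuth ≈ 075°).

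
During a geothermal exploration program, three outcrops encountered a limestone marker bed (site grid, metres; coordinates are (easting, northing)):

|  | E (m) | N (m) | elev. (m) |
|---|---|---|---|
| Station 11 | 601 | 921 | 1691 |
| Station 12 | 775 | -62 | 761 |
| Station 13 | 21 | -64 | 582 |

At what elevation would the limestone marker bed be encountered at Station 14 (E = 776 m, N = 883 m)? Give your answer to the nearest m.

Let the plane be z = a·E + b·N + c.
Station 12−Station 11: 174a − 983b = −930;  Station 13−Station 11: −580a − 985b = −1109.
Solving gives a = 0.23478, b = 0.98764.
Then c = 1691 − a·601 − b·921 = 640.28.
At (776, 883): z = 182.2 + 872.1 + 640.28 = 1694.6 m.

1695 m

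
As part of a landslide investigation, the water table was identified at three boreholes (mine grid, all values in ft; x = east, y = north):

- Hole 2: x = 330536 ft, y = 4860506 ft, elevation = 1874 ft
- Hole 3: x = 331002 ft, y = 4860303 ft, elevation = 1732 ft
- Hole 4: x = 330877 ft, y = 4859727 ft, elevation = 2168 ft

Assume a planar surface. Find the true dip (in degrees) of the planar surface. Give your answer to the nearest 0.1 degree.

40.6°

Two edge vectors: Hole 2→Hole 3 = (466, -203, -142), Hole 2→Hole 4 = (341, -779, 294).
Normal n = (Hole 2→Hole 3) × (Hole 2→Hole 4) = (-170300, -185426, -293791).
So ∂z/∂x = −n_x/n_z = −0.57966 and ∂z/∂y = −n_y/n_z = −0.63115.
Gradient magnitude |∇z| = √(a² + b²) = √(0.33601 + 0.39835) = 0.85695.
True dip = arctan(0.85695) = 40.6°, dipping toward NE (azimuth ≈ 043°).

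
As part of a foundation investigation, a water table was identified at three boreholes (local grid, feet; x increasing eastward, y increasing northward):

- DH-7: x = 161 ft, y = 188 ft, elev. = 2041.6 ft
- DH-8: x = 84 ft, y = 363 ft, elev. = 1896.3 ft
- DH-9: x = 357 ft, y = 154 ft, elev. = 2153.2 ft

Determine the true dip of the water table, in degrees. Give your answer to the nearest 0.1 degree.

Two edge vectors: DH-7→DH-8 = (-77, 175, -145.3), DH-7→DH-9 = (196, -34, 111.6).
Normal n = (DH-7→DH-8) × (DH-7→DH-9) = (14589.8, -19885.6, -31682).
So ∂z/∂x = −n_x/n_z = 0.46051 and ∂z/∂y = −n_y/n_z = −0.62766.
Gradient magnitude |∇z| = √(a² + b²) = √(0.21207 + 0.39396) = 0.77848.
True dip = arctan(0.77848) = 37.9°, dipping toward NW (azimuth ≈ 324°).

37.9°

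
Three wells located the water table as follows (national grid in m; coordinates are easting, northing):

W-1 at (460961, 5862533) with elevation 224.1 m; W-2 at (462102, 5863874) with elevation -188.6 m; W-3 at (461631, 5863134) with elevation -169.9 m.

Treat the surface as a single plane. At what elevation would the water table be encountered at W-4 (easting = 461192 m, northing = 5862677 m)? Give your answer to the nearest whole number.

37 m

Two edge vectors: W-1→W-2 = (1141, 1341, -412.7), W-1→W-3 = (670, 601, -394).
Normal n = (W-1→W-2) × (W-1→W-3) = (-280321.3, 173045, -212729).
So ∂z/∂easting = −n_x/n_z = −1.31773900 and ∂z/∂northing = −n_y/n_z = 0.81345280.
Intercept c from W-1: 224.1 + 607426.29 − 4768893.86 = −4161243.48.
At (461192, 5862677): z = −607730.7 + 4769011.0 − 4161243.48 = 36.8 m.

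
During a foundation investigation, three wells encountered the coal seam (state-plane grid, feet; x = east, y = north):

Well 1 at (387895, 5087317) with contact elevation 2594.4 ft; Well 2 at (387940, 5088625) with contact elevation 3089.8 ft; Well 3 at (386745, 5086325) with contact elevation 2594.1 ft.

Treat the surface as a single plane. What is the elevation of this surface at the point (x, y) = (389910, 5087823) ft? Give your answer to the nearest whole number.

2114 ft

Let the plane be z = a·x + b·y + c.
Well 2−Well 1: 45a + 1308b = 495.4;  Well 3−Well 1: −1150a − 992b = −0.3.
Solving gives a = −0.33643317, b = 0.39032071.
Then c = 2594.4 − a·387895 − b·5087317 = −1852590.05.
At (389910, 5087823): z = −131178.7 + 1985882.7 − 1852590.05 = 2114.0 ft.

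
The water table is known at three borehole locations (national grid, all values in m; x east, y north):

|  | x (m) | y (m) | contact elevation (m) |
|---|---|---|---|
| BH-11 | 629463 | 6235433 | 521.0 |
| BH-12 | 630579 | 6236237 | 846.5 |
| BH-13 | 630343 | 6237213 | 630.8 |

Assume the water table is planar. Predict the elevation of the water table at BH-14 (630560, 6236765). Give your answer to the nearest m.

Two edge vectors: BH-11→BH-12 = (1116, 804, 325.5), BH-11→BH-13 = (880, 1780, 109.8).
Normal n = (BH-11→BH-12) × (BH-11→BH-13) = (-491110.8, 163903.2, 1278960).
So ∂z/∂x = −n_x/n_z = 0.38399231 and ∂z/∂y = −n_y/n_z = −0.12815350.
Intercept c from BH-11: 521 − 241708.95 + 799092.56 = 557904.61.
At (630560, 6236765): z = 242130.2 − 799263.3 + 557904.61 = 771.5 m.

772 m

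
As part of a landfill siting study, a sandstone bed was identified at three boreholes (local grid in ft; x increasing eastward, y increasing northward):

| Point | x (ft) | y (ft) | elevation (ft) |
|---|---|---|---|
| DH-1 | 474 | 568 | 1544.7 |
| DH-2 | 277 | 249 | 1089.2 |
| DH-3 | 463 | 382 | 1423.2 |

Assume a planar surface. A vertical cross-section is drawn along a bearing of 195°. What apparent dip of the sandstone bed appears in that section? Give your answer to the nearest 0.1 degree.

Let the plane be z = a·x + b·y + c.
DH-2−DH-1: −197a − 319b = −455.5;  DH-3−DH-1: −11a − 186b = −121.5.
Solving gives a = 1.38727, b = 0.57118.
Unit vector along 195° is (sin 195°, cos 195°) = (-0.2588, -0.9659).
Slope in that direction = a·(-0.2588) + b·(-0.9659) = −0.91077.
Apparent dip = arctan|0.91077| = 42.3° (true dip is 56.3°, so apparent ≤ true as expected).

42.3°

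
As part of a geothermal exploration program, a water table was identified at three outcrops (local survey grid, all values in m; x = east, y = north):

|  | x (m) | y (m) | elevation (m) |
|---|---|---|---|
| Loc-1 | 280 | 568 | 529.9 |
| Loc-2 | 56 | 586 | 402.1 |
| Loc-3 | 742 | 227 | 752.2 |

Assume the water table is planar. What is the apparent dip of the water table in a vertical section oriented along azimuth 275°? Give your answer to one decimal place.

29.6°

Two edge vectors: Loc-1→Loc-2 = (-224, 18, -127.8), Loc-1→Loc-3 = (462, -341, 222.3).
Normal n = (Loc-1→Loc-2) × (Loc-1→Loc-3) = (-39578.4, -9248.4, 68068).
So ∂z/∂x = −n_x/n_z = 0.58145 and ∂z/∂y = −n_y/n_z = 0.13587.
Unit vector along 275° is (sin 275°, cos 275°) = (-0.9962, 0.0872).
Slope in that direction = a·(-0.9962) + b·(0.0872) = −0.56740.
Apparent dip = arctan|0.56740| = 29.6° (true dip is 30.8°, so apparent ≤ true as expected).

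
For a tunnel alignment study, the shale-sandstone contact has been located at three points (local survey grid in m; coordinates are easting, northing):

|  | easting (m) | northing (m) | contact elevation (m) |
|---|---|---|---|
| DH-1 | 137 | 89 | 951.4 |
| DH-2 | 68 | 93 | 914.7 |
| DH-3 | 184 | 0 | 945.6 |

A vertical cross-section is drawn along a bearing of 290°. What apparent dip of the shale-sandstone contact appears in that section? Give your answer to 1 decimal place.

21.7°

Two edge vectors: DH-1→DH-2 = (-69, 4, -36.7), DH-1→DH-3 = (47, -89, -5.8).
Normal n = (DH-1→DH-2) × (DH-1→DH-3) = (-3289.5, -2125.1, 5953).
So ∂z/∂easting = −n_x/n_z = 0.55258 and ∂z/∂northing = −n_y/n_z = 0.35698.
Unit vector along 290° is (sin 290°, cos 290°) = (-0.9397, 0.3420).
Slope in that direction = a·(-0.9397) + b·(0.3420) = −0.39716.
Apparent dip = arctan|0.39716| = 21.7° (true dip is 33.3°, so apparent ≤ true as expected).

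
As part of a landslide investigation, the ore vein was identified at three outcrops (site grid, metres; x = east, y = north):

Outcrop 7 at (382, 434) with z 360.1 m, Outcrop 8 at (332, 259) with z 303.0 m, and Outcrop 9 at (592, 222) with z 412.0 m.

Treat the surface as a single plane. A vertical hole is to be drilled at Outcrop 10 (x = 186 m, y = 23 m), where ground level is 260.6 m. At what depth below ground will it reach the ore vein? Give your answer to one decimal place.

69.8 m

Two edge vectors: Outcrop 7→Outcrop 8 = (-50, -175, -57.1), Outcrop 7→Outcrop 9 = (210, -212, 51.9).
Normal n = (Outcrop 7→Outcrop 8) × (Outcrop 7→Outcrop 9) = (-21187.7, -9396, 47350).
So ∂z/∂x = −n_x/n_z = 0.44747 and ∂z/∂y = −n_y/n_z = 0.19844.
Intercept c from Outcrop 7: 360.1 − 170.93 − 86.12 = 103.04.
At (186, 23): z_contact = 83.23 + 4.56 + 103.04 = 190.84 m.
Depth below ground = 260.6 − 190.84 = 69.8 m.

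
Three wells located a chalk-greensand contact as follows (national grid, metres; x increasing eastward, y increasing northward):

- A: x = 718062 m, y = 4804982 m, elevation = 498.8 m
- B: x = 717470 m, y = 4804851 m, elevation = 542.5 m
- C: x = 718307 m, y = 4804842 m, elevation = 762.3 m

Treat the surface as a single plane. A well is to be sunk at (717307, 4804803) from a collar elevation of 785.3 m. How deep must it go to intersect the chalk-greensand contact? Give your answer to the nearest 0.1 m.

Let the plane be z = a·x + b·y + c.
B−A: −592a − 131b = 43.7;  C−A: 245a − 140b = 263.5.
Solving gives a = 0.247014568, b = −1.449867362.
Then c = 498.8 − a·718062 − b·4804982 = 6789713.60.
At (717307, 4804803): z_contact = 177185.28 − 6966327.05 + 6789713.60 = 571.83 m.
Depth below ground = 785.3 − 571.83 = 213.5 m.

213.5 m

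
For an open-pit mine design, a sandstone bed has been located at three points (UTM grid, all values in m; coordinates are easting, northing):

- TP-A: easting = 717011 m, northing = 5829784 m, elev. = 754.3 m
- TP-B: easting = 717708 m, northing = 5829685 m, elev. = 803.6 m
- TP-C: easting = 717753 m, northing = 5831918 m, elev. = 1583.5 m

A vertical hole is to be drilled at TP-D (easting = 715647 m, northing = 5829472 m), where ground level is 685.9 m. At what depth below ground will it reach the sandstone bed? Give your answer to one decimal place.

203.5 m

Let the plane be z = a·easting + b·northing + c.
TP-B−TP-A: 697a − 99b = 49.3;  TP-C−TP-A: 742a + 2134b = 829.2.
Solving gives a = 0.119996335, b = 0.346842886.
Then c = 754.3 − a·717011 − b·5829784 = −2107303.50.
At (715647, 5829472): z_contact = 85875.02 + 2021910.89 − 2107303.50 = 482.41 m.
Depth below ground = 685.9 − 482.41 = 203.5 m.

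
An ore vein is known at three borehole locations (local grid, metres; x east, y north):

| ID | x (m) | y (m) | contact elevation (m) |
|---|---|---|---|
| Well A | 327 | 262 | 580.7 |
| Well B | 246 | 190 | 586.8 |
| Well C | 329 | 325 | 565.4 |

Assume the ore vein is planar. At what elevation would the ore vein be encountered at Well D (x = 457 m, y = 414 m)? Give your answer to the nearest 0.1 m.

561.9 m

Two edge vectors: Well A→Well B = (-81, -72, 6.1), Well A→Well C = (2, 63, -15.3).
Normal n = (Well A→Well B) × (Well A→Well C) = (717.3, -1227.1, -4959).
So ∂z/∂x = −n_x/n_z = 0.14465 and ∂z/∂y = −n_y/n_z = −0.24745.
Intercept c from Well A: 580.7 − 47.30 + 64.83 = 598.23.
At (457, 414): z = 66.1 − 102.4 + 598.23 = 561.9 m.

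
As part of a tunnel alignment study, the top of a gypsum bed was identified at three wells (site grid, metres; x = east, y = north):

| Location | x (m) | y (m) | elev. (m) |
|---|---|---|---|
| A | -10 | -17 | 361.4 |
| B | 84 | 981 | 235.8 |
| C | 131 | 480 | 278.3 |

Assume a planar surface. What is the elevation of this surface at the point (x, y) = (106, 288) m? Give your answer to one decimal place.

Two edge vectors: A→B = (94, 998, -125.6), A→C = (141, 497, -83.1).
Normal n = (A→B) × (A→C) = (-20510.6, -9898.2, -94000).
So ∂z/∂x = −n_x/n_z = −0.21820 and ∂z/∂y = −n_y/n_z = −0.10530.
Intercept c from A: 361.4 − 2.18 − 1.79 = 357.43.
At (106, 288): z = −23.1 − 30.3 + 357.43 = 304.0 m.

304.0 m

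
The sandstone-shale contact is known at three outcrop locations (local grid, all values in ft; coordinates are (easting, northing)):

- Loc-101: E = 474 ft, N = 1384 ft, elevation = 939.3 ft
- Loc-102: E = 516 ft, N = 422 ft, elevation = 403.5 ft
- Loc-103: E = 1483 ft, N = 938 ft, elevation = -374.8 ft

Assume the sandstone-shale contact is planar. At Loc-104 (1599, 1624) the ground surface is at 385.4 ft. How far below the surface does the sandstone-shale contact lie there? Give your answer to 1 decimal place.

Let the plane be z = a·E + b·N + c.
Loc-102−Loc-101: 42a − 962b = −535.8;  Loc-103−Loc-101: 1009a − 446b = −1314.1.
Solving gives a = −1.076972, b = 0.509945.
Then c = 939.3 − a·474 − b·1384 = 744.02.
At (1599, 1624): z_contact = −1722.08 + 828.15 + 744.02 = -149.91 ft.
Depth below ground = 385.4 − (-149.91) = 535.3 ft.

535.3 ft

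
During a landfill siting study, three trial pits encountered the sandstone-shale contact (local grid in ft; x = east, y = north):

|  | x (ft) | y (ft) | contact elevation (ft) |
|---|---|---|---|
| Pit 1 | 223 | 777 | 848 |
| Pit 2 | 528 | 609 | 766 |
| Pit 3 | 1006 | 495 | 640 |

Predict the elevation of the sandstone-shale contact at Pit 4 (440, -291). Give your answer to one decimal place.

Let the plane be z = a·x + b·y + c.
Pit 2−Pit 1: 305a − 168b = −82;  Pit 3−Pit 1: 783a − 282b = −208.
Solving gives a = −0.259586, b = 0.016823.
Then c = 848 − a·223 − b·777 = 892.82.
At (440, -291): z = −114.2 − 4.9 + 892.82 = 773.7 ft.

773.7 ft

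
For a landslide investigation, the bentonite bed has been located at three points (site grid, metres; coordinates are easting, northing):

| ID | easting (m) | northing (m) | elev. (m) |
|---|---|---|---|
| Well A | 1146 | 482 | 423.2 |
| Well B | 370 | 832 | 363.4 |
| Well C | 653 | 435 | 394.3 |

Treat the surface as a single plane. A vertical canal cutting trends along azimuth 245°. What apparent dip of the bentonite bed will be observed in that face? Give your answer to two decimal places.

Two edge vectors: Well A→Well B = (-776, 350, -59.8), Well A→Well C = (-493, -47, -28.9).
Normal n = (Well A→Well B) × (Well A→Well C) = (-12925.6, 7055, 209022).
So ∂z/∂easting = −n_x/n_z = 0.06184 and ∂z/∂northing = −n_y/n_z = −0.03375.
Unit vector along 245° is (sin 245°, cos 245°) = (-0.9063, -0.4226).
Slope in that direction = a·(-0.9063) + b·(-0.4226) = −0.04178.
Apparent dip = arctan|0.04178| = 2.39° (true dip is 4.0°, so apparent ≤ true as expected).

2.39°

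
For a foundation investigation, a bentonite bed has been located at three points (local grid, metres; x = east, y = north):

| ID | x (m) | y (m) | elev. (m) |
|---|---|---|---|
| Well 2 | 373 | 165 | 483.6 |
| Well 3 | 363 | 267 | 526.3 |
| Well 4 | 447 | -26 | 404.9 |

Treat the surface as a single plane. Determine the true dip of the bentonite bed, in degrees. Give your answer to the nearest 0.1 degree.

22.9°

Let the plane be z = a·x + b·y + c.
Well 3−Well 2: −10a + 102b = 42.7;  Well 4−Well 2: 74a − 191b = −78.7.
Solving gives a = 0.02276, b = 0.42086.
Gradient magnitude |∇z| = √(a² + b²) = √(0.00052 + 0.17712) = 0.42147.
True dip = arctan(0.42147) = 22.9°, dipping toward S (azimuth ≈ 183°).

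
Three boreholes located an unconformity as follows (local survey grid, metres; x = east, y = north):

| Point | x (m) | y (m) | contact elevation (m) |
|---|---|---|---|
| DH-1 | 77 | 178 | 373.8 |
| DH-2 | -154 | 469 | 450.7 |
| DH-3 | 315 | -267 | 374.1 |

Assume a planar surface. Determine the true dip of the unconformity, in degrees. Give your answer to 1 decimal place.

Let the plane be z = a·x + b·y + c.
DH-2−DH-1: −231a + 291b = 76.9;  DH-3−DH-1: 238a − 445b = 0.3.
Solving gives a = −1.02298, b = −0.54780.
Gradient magnitude |∇z| = √(a² + b²) = √(1.04650 + 0.30008) = 1.16042.
True dip = arctan(1.16042) = 49.2°, dipping toward ENE (azimuth ≈ 062°).

49.2°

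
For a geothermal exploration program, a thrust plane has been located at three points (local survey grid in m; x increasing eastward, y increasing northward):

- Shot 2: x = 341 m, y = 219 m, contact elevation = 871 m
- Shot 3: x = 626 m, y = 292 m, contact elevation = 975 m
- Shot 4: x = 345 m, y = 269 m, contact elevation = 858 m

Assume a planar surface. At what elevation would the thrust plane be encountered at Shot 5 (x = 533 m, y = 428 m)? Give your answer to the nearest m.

Let the plane be z = a·x + b·y + c.
Shot 3−Shot 2: 285a + 73b = 104;  Shot 4−Shot 2: 4a + 50b = −13.
Solving gives a = 0.44054, b = −0.29524.
Then c = 871 − a·341 − b·219 = 785.44.
At (533, 428): z = 234.8 − 126.4 + 785.44 = 893.9 m.

894 m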